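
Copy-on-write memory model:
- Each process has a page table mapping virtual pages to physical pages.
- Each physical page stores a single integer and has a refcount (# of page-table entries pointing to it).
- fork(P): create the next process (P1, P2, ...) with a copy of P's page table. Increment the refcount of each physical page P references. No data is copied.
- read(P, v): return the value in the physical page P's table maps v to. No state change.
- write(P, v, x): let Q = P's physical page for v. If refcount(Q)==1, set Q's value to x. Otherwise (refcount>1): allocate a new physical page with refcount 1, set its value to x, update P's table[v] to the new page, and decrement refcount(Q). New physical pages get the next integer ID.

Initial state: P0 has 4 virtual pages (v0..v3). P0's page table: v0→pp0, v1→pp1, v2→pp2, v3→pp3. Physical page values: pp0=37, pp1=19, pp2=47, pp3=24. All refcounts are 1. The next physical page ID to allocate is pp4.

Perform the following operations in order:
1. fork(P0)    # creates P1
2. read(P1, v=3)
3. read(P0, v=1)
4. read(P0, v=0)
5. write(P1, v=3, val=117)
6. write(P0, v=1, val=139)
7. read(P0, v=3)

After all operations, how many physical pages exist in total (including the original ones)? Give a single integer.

Op 1: fork(P0) -> P1. 4 ppages; refcounts: pp0:2 pp1:2 pp2:2 pp3:2
Op 2: read(P1, v3) -> 24. No state change.
Op 3: read(P0, v1) -> 19. No state change.
Op 4: read(P0, v0) -> 37. No state change.
Op 5: write(P1, v3, 117). refcount(pp3)=2>1 -> COPY to pp4. 5 ppages; refcounts: pp0:2 pp1:2 pp2:2 pp3:1 pp4:1
Op 6: write(P0, v1, 139). refcount(pp1)=2>1 -> COPY to pp5. 6 ppages; refcounts: pp0:2 pp1:1 pp2:2 pp3:1 pp4:1 pp5:1
Op 7: read(P0, v3) -> 24. No state change.

Answer: 6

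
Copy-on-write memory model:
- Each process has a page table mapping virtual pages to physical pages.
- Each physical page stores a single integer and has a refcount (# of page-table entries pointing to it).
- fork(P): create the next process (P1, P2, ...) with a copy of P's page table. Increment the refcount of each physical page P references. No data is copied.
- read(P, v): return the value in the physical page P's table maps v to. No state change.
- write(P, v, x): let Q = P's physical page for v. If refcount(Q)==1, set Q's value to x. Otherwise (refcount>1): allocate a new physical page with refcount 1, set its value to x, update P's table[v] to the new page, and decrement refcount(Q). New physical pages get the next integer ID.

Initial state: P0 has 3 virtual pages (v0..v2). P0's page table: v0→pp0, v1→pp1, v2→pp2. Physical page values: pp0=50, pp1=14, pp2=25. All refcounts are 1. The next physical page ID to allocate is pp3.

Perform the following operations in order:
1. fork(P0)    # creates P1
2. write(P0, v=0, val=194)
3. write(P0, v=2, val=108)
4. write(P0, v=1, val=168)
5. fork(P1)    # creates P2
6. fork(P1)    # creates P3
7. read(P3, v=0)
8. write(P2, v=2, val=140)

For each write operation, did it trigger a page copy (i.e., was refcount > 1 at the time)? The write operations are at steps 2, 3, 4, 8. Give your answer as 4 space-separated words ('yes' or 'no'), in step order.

Op 1: fork(P0) -> P1. 3 ppages; refcounts: pp0:2 pp1:2 pp2:2
Op 2: write(P0, v0, 194). refcount(pp0)=2>1 -> COPY to pp3. 4 ppages; refcounts: pp0:1 pp1:2 pp2:2 pp3:1
Op 3: write(P0, v2, 108). refcount(pp2)=2>1 -> COPY to pp4. 5 ppages; refcounts: pp0:1 pp1:2 pp2:1 pp3:1 pp4:1
Op 4: write(P0, v1, 168). refcount(pp1)=2>1 -> COPY to pp5. 6 ppages; refcounts: pp0:1 pp1:1 pp2:1 pp3:1 pp4:1 pp5:1
Op 5: fork(P1) -> P2. 6 ppages; refcounts: pp0:2 pp1:2 pp2:2 pp3:1 pp4:1 pp5:1
Op 6: fork(P1) -> P3. 6 ppages; refcounts: pp0:3 pp1:3 pp2:3 pp3:1 pp4:1 pp5:1
Op 7: read(P3, v0) -> 50. No state change.
Op 8: write(P2, v2, 140). refcount(pp2)=3>1 -> COPY to pp6. 7 ppages; refcounts: pp0:3 pp1:3 pp2:2 pp3:1 pp4:1 pp5:1 pp6:1

yes yes yes yes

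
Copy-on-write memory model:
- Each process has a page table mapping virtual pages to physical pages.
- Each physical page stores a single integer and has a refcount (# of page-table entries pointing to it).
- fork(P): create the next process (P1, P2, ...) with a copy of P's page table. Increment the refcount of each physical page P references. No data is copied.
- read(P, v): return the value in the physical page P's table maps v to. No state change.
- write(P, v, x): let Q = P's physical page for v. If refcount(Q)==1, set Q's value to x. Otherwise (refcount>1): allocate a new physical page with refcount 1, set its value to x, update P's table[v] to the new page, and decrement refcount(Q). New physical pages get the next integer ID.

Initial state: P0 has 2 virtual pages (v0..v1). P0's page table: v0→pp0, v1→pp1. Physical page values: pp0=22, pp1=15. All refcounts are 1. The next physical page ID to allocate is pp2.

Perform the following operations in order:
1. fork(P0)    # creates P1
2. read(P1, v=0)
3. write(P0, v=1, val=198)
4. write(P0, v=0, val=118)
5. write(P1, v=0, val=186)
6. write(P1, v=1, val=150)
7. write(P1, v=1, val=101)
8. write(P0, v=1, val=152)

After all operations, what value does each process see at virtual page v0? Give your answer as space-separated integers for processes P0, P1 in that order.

Op 1: fork(P0) -> P1. 2 ppages; refcounts: pp0:2 pp1:2
Op 2: read(P1, v0) -> 22. No state change.
Op 3: write(P0, v1, 198). refcount(pp1)=2>1 -> COPY to pp2. 3 ppages; refcounts: pp0:2 pp1:1 pp2:1
Op 4: write(P0, v0, 118). refcount(pp0)=2>1 -> COPY to pp3. 4 ppages; refcounts: pp0:1 pp1:1 pp2:1 pp3:1
Op 5: write(P1, v0, 186). refcount(pp0)=1 -> write in place. 4 ppages; refcounts: pp0:1 pp1:1 pp2:1 pp3:1
Op 6: write(P1, v1, 150). refcount(pp1)=1 -> write in place. 4 ppages; refcounts: pp0:1 pp1:1 pp2:1 pp3:1
Op 7: write(P1, v1, 101). refcount(pp1)=1 -> write in place. 4 ppages; refcounts: pp0:1 pp1:1 pp2:1 pp3:1
Op 8: write(P0, v1, 152). refcount(pp2)=1 -> write in place. 4 ppages; refcounts: pp0:1 pp1:1 pp2:1 pp3:1
P0: v0 -> pp3 = 118
P1: v0 -> pp0 = 186

Answer: 118 186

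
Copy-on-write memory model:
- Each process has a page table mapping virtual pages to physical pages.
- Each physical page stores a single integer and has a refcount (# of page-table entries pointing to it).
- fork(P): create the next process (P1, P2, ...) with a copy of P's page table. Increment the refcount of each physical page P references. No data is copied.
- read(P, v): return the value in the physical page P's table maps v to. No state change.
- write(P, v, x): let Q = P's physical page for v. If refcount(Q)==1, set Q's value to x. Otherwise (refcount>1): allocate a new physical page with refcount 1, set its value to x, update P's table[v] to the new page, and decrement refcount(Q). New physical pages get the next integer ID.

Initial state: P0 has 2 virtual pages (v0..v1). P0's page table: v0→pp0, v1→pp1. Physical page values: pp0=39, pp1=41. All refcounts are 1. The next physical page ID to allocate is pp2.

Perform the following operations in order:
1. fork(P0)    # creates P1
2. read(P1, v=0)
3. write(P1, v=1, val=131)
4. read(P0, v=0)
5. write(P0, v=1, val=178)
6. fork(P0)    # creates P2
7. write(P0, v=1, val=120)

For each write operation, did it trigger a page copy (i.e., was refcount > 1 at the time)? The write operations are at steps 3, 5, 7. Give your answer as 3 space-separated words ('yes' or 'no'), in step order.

Op 1: fork(P0) -> P1. 2 ppages; refcounts: pp0:2 pp1:2
Op 2: read(P1, v0) -> 39. No state change.
Op 3: write(P1, v1, 131). refcount(pp1)=2>1 -> COPY to pp2. 3 ppages; refcounts: pp0:2 pp1:1 pp2:1
Op 4: read(P0, v0) -> 39. No state change.
Op 5: write(P0, v1, 178). refcount(pp1)=1 -> write in place. 3 ppages; refcounts: pp0:2 pp1:1 pp2:1
Op 6: fork(P0) -> P2. 3 ppages; refcounts: pp0:3 pp1:2 pp2:1
Op 7: write(P0, v1, 120). refcount(pp1)=2>1 -> COPY to pp3. 4 ppages; refcounts: pp0:3 pp1:1 pp2:1 pp3:1

yes no yes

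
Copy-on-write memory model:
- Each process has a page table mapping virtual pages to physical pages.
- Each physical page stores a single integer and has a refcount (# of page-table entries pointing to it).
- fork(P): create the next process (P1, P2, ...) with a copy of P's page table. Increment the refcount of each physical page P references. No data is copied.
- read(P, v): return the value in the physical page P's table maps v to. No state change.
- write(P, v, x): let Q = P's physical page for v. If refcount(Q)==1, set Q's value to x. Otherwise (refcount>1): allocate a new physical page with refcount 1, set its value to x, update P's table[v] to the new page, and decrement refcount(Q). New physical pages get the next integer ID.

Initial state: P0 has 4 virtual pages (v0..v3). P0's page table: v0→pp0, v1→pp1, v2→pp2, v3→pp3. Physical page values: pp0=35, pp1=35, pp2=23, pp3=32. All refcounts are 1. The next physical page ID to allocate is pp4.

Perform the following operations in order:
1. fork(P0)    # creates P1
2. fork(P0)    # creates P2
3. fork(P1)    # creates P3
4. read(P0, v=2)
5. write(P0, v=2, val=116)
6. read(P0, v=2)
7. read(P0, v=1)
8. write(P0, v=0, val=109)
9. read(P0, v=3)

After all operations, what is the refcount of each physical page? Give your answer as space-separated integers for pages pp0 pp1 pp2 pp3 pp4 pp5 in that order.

Op 1: fork(P0) -> P1. 4 ppages; refcounts: pp0:2 pp1:2 pp2:2 pp3:2
Op 2: fork(P0) -> P2. 4 ppages; refcounts: pp0:3 pp1:3 pp2:3 pp3:3
Op 3: fork(P1) -> P3. 4 ppages; refcounts: pp0:4 pp1:4 pp2:4 pp3:4
Op 4: read(P0, v2) -> 23. No state change.
Op 5: write(P0, v2, 116). refcount(pp2)=4>1 -> COPY to pp4. 5 ppages; refcounts: pp0:4 pp1:4 pp2:3 pp3:4 pp4:1
Op 6: read(P0, v2) -> 116. No state change.
Op 7: read(P0, v1) -> 35. No state change.
Op 8: write(P0, v0, 109). refcount(pp0)=4>1 -> COPY to pp5. 6 ppages; refcounts: pp0:3 pp1:4 pp2:3 pp3:4 pp4:1 pp5:1
Op 9: read(P0, v3) -> 32. No state change.

Answer: 3 4 3 4 1 1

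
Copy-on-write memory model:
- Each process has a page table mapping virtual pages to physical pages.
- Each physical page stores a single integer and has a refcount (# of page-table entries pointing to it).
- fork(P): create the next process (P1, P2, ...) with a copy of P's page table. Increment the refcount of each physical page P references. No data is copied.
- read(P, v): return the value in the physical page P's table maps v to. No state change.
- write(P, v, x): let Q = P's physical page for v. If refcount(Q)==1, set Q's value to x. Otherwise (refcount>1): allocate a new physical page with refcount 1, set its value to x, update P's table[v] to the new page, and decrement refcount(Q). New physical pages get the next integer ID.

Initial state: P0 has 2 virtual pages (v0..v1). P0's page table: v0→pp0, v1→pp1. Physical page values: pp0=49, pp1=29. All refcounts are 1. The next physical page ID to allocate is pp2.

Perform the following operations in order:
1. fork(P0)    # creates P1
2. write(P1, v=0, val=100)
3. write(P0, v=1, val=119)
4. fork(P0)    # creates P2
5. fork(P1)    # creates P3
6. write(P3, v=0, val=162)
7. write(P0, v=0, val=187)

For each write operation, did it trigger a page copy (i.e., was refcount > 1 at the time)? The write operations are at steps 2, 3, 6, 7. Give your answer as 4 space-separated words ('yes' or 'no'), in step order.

Op 1: fork(P0) -> P1. 2 ppages; refcounts: pp0:2 pp1:2
Op 2: write(P1, v0, 100). refcount(pp0)=2>1 -> COPY to pp2. 3 ppages; refcounts: pp0:1 pp1:2 pp2:1
Op 3: write(P0, v1, 119). refcount(pp1)=2>1 -> COPY to pp3. 4 ppages; refcounts: pp0:1 pp1:1 pp2:1 pp3:1
Op 4: fork(P0) -> P2. 4 ppages; refcounts: pp0:2 pp1:1 pp2:1 pp3:2
Op 5: fork(P1) -> P3. 4 ppages; refcounts: pp0:2 pp1:2 pp2:2 pp3:2
Op 6: write(P3, v0, 162). refcount(pp2)=2>1 -> COPY to pp4. 5 ppages; refcounts: pp0:2 pp1:2 pp2:1 pp3:2 pp4:1
Op 7: write(P0, v0, 187). refcount(pp0)=2>1 -> COPY to pp5. 6 ppages; refcounts: pp0:1 pp1:2 pp2:1 pp3:2 pp4:1 pp5:1

yes yes yes yes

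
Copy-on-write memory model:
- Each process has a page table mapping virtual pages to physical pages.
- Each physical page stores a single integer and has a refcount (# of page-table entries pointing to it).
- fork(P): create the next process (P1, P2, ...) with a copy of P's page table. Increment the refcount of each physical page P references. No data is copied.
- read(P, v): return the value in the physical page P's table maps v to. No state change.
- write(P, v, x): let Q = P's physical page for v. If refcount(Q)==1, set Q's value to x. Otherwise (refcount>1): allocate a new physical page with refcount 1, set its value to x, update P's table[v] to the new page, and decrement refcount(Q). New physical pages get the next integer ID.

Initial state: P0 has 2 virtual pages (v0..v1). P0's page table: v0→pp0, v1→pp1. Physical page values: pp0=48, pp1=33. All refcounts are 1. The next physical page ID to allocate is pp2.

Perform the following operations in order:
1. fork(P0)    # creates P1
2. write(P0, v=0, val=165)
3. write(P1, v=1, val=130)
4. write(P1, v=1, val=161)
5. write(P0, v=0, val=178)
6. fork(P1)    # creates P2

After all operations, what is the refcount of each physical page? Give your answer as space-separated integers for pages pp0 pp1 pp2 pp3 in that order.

Op 1: fork(P0) -> P1. 2 ppages; refcounts: pp0:2 pp1:2
Op 2: write(P0, v0, 165). refcount(pp0)=2>1 -> COPY to pp2. 3 ppages; refcounts: pp0:1 pp1:2 pp2:1
Op 3: write(P1, v1, 130). refcount(pp1)=2>1 -> COPY to pp3. 4 ppages; refcounts: pp0:1 pp1:1 pp2:1 pp3:1
Op 4: write(P1, v1, 161). refcount(pp3)=1 -> write in place. 4 ppages; refcounts: pp0:1 pp1:1 pp2:1 pp3:1
Op 5: write(P0, v0, 178). refcount(pp2)=1 -> write in place. 4 ppages; refcounts: pp0:1 pp1:1 pp2:1 pp3:1
Op 6: fork(P1) -> P2. 4 ppages; refcounts: pp0:2 pp1:1 pp2:1 pp3:2

Answer: 2 1 1 2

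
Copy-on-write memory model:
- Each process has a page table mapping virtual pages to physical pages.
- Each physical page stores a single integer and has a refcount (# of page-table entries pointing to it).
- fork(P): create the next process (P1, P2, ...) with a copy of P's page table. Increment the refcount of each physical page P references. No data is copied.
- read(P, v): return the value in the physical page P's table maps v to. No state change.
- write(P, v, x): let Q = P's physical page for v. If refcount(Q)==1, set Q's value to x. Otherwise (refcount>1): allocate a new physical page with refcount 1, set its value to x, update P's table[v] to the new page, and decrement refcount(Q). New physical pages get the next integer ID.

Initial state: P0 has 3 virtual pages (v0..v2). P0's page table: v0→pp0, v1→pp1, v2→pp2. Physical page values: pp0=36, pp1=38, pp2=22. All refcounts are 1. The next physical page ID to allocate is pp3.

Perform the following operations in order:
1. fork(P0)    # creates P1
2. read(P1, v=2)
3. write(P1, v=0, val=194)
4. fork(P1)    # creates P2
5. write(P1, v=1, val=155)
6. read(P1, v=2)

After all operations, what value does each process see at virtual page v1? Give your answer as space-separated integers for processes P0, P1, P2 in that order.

Answer: 38 155 38

Derivation:
Op 1: fork(P0) -> P1. 3 ppages; refcounts: pp0:2 pp1:2 pp2:2
Op 2: read(P1, v2) -> 22. No state change.
Op 3: write(P1, v0, 194). refcount(pp0)=2>1 -> COPY to pp3. 4 ppages; refcounts: pp0:1 pp1:2 pp2:2 pp3:1
Op 4: fork(P1) -> P2. 4 ppages; refcounts: pp0:1 pp1:3 pp2:3 pp3:2
Op 5: write(P1, v1, 155). refcount(pp1)=3>1 -> COPY to pp4. 5 ppages; refcounts: pp0:1 pp1:2 pp2:3 pp3:2 pp4:1
Op 6: read(P1, v2) -> 22. No state change.
P0: v1 -> pp1 = 38
P1: v1 -> pp4 = 155
P2: v1 -> pp1 = 38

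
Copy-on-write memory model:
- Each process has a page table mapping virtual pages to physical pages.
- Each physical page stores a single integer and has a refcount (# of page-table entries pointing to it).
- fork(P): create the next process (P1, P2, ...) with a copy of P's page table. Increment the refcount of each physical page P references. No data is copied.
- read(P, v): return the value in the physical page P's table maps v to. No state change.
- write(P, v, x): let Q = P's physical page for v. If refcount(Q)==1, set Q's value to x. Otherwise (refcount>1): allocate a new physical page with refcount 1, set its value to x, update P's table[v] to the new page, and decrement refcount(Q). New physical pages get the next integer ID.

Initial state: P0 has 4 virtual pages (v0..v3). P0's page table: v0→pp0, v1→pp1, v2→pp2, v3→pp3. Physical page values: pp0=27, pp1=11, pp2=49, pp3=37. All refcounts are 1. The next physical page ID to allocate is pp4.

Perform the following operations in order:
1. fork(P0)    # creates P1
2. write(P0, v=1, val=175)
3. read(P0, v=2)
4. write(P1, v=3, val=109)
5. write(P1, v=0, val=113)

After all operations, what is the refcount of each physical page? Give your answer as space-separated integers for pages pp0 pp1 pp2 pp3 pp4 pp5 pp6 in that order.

Answer: 1 1 2 1 1 1 1

Derivation:
Op 1: fork(P0) -> P1. 4 ppages; refcounts: pp0:2 pp1:2 pp2:2 pp3:2
Op 2: write(P0, v1, 175). refcount(pp1)=2>1 -> COPY to pp4. 5 ppages; refcounts: pp0:2 pp1:1 pp2:2 pp3:2 pp4:1
Op 3: read(P0, v2) -> 49. No state change.
Op 4: write(P1, v3, 109). refcount(pp3)=2>1 -> COPY to pp5. 6 ppages; refcounts: pp0:2 pp1:1 pp2:2 pp3:1 pp4:1 pp5:1
Op 5: write(P1, v0, 113). refcount(pp0)=2>1 -> COPY to pp6. 7 ppages; refcounts: pp0:1 pp1:1 pp2:2 pp3:1 pp4:1 pp5:1 pp6:1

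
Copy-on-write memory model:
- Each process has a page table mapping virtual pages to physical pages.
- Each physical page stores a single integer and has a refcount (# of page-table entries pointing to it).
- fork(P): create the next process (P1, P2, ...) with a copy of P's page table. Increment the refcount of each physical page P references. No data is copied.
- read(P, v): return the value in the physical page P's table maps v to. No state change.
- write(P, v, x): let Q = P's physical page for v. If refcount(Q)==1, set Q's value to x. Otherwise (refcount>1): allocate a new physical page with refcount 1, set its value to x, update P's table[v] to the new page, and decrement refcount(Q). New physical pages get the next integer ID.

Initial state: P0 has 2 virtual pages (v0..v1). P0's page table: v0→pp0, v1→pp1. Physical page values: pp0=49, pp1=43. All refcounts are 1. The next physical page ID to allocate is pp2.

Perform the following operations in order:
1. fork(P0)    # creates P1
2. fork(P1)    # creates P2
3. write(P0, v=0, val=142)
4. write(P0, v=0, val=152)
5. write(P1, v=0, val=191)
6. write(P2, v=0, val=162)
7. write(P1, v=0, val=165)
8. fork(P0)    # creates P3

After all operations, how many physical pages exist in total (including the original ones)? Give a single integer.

Op 1: fork(P0) -> P1. 2 ppages; refcounts: pp0:2 pp1:2
Op 2: fork(P1) -> P2. 2 ppages; refcounts: pp0:3 pp1:3
Op 3: write(P0, v0, 142). refcount(pp0)=3>1 -> COPY to pp2. 3 ppages; refcounts: pp0:2 pp1:3 pp2:1
Op 4: write(P0, v0, 152). refcount(pp2)=1 -> write in place. 3 ppages; refcounts: pp0:2 pp1:3 pp2:1
Op 5: write(P1, v0, 191). refcount(pp0)=2>1 -> COPY to pp3. 4 ppages; refcounts: pp0:1 pp1:3 pp2:1 pp3:1
Op 6: write(P2, v0, 162). refcount(pp0)=1 -> write in place. 4 ppages; refcounts: pp0:1 pp1:3 pp2:1 pp3:1
Op 7: write(P1, v0, 165). refcount(pp3)=1 -> write in place. 4 ppages; refcounts: pp0:1 pp1:3 pp2:1 pp3:1
Op 8: fork(P0) -> P3. 4 ppages; refcounts: pp0:1 pp1:4 pp2:2 pp3:1

Answer: 4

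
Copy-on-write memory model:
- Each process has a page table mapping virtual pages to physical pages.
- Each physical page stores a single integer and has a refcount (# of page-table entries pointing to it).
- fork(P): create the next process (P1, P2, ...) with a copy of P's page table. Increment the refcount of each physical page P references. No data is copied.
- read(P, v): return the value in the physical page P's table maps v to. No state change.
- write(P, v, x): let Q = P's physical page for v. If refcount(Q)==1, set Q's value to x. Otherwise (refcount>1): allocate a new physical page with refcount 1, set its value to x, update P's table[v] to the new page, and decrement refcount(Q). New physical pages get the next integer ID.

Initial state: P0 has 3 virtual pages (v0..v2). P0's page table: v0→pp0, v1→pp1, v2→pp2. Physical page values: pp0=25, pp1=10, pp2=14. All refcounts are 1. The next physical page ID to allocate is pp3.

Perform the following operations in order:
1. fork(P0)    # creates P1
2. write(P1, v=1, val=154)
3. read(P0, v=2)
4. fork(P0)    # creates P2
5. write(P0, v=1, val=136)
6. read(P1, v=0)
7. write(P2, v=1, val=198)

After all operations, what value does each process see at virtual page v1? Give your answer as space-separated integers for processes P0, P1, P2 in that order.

Op 1: fork(P0) -> P1. 3 ppages; refcounts: pp0:2 pp1:2 pp2:2
Op 2: write(P1, v1, 154). refcount(pp1)=2>1 -> COPY to pp3. 4 ppages; refcounts: pp0:2 pp1:1 pp2:2 pp3:1
Op 3: read(P0, v2) -> 14. No state change.
Op 4: fork(P0) -> P2. 4 ppages; refcounts: pp0:3 pp1:2 pp2:3 pp3:1
Op 5: write(P0, v1, 136). refcount(pp1)=2>1 -> COPY to pp4. 5 ppages; refcounts: pp0:3 pp1:1 pp2:3 pp3:1 pp4:1
Op 6: read(P1, v0) -> 25. No state change.
Op 7: write(P2, v1, 198). refcount(pp1)=1 -> write in place. 5 ppages; refcounts: pp0:3 pp1:1 pp2:3 pp3:1 pp4:1
P0: v1 -> pp4 = 136
P1: v1 -> pp3 = 154
P2: v1 -> pp1 = 198

Answer: 136 154 198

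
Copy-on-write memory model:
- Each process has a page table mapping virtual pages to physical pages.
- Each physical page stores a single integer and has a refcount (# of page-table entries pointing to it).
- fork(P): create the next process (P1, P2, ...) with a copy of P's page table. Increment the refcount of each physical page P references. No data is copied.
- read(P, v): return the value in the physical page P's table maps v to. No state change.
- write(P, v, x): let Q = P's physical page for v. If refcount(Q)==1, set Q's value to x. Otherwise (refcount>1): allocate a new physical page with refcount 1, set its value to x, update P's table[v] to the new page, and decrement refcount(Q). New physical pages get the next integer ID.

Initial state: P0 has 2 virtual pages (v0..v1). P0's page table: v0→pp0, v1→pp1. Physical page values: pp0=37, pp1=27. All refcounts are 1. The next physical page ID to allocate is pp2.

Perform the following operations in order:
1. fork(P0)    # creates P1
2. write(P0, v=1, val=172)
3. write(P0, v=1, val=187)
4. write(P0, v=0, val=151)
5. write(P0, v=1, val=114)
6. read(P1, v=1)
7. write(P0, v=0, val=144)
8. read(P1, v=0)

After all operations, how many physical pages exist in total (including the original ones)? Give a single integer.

Op 1: fork(P0) -> P1. 2 ppages; refcounts: pp0:2 pp1:2
Op 2: write(P0, v1, 172). refcount(pp1)=2>1 -> COPY to pp2. 3 ppages; refcounts: pp0:2 pp1:1 pp2:1
Op 3: write(P0, v1, 187). refcount(pp2)=1 -> write in place. 3 ppages; refcounts: pp0:2 pp1:1 pp2:1
Op 4: write(P0, v0, 151). refcount(pp0)=2>1 -> COPY to pp3. 4 ppages; refcounts: pp0:1 pp1:1 pp2:1 pp3:1
Op 5: write(P0, v1, 114). refcount(pp2)=1 -> write in place. 4 ppages; refcounts: pp0:1 pp1:1 pp2:1 pp3:1
Op 6: read(P1, v1) -> 27. No state change.
Op 7: write(P0, v0, 144). refcount(pp3)=1 -> write in place. 4 ppages; refcounts: pp0:1 pp1:1 pp2:1 pp3:1
Op 8: read(P1, v0) -> 37. No state change.

Answer: 4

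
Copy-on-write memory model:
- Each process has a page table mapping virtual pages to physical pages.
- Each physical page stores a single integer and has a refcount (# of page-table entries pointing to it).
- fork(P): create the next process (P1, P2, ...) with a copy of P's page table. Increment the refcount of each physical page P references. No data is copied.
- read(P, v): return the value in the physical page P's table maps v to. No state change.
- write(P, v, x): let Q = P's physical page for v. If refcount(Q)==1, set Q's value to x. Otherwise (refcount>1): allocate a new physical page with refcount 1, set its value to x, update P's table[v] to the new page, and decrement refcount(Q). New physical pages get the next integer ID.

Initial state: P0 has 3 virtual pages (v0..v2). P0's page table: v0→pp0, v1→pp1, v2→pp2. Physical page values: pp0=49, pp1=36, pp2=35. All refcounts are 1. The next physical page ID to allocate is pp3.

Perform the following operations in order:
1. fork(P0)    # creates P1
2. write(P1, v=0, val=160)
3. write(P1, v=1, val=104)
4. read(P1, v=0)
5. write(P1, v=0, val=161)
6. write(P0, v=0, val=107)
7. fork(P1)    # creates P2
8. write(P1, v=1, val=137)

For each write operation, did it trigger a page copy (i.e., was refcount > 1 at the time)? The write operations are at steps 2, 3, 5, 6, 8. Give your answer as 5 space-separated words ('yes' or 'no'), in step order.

Op 1: fork(P0) -> P1. 3 ppages; refcounts: pp0:2 pp1:2 pp2:2
Op 2: write(P1, v0, 160). refcount(pp0)=2>1 -> COPY to pp3. 4 ppages; refcounts: pp0:1 pp1:2 pp2:2 pp3:1
Op 3: write(P1, v1, 104). refcount(pp1)=2>1 -> COPY to pp4. 5 ppages; refcounts: pp0:1 pp1:1 pp2:2 pp3:1 pp4:1
Op 4: read(P1, v0) -> 160. No state change.
Op 5: write(P1, v0, 161). refcount(pp3)=1 -> write in place. 5 ppages; refcounts: pp0:1 pp1:1 pp2:2 pp3:1 pp4:1
Op 6: write(P0, v0, 107). refcount(pp0)=1 -> write in place. 5 ppages; refcounts: pp0:1 pp1:1 pp2:2 pp3:1 pp4:1
Op 7: fork(P1) -> P2. 5 ppages; refcounts: pp0:1 pp1:1 pp2:3 pp3:2 pp4:2
Op 8: write(P1, v1, 137). refcount(pp4)=2>1 -> COPY to pp5. 6 ppages; refcounts: pp0:1 pp1:1 pp2:3 pp3:2 pp4:1 pp5:1

yes yes no no yes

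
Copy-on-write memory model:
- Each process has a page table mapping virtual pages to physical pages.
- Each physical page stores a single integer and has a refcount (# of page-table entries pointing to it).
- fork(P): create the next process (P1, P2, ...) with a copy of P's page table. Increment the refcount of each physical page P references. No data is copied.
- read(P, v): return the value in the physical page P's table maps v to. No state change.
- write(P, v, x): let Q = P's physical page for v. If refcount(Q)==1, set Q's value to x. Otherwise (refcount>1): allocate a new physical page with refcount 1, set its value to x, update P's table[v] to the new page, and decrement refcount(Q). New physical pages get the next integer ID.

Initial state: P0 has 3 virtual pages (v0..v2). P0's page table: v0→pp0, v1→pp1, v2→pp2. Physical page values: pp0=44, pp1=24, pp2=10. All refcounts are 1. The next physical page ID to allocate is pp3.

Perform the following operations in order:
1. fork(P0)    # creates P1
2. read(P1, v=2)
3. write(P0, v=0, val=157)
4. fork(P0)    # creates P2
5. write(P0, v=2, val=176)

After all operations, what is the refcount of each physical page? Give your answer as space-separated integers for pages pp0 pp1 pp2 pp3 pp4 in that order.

Op 1: fork(P0) -> P1. 3 ppages; refcounts: pp0:2 pp1:2 pp2:2
Op 2: read(P1, v2) -> 10. No state change.
Op 3: write(P0, v0, 157). refcount(pp0)=2>1 -> COPY to pp3. 4 ppages; refcounts: pp0:1 pp1:2 pp2:2 pp3:1
Op 4: fork(P0) -> P2. 4 ppages; refcounts: pp0:1 pp1:3 pp2:3 pp3:2
Op 5: write(P0, v2, 176). refcount(pp2)=3>1 -> COPY to pp4. 5 ppages; refcounts: pp0:1 pp1:3 pp2:2 pp3:2 pp4:1

Answer: 1 3 2 2 1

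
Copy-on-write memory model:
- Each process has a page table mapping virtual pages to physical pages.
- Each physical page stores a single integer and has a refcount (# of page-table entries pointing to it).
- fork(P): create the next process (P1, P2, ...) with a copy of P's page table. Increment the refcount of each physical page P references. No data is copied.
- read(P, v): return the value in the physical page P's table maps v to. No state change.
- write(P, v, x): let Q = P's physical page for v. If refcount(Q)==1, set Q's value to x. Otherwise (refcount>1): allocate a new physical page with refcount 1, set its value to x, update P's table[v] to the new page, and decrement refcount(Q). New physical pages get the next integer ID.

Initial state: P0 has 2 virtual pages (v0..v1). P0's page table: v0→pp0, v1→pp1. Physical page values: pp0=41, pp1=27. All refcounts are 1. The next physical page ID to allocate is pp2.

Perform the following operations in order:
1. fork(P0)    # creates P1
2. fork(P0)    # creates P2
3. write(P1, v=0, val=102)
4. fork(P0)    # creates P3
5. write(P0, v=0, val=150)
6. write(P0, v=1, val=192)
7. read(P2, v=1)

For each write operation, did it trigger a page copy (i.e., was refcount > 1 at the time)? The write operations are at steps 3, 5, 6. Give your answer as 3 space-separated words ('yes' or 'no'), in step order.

Op 1: fork(P0) -> P1. 2 ppages; refcounts: pp0:2 pp1:2
Op 2: fork(P0) -> P2. 2 ppages; refcounts: pp0:3 pp1:3
Op 3: write(P1, v0, 102). refcount(pp0)=3>1 -> COPY to pp2. 3 ppages; refcounts: pp0:2 pp1:3 pp2:1
Op 4: fork(P0) -> P3. 3 ppages; refcounts: pp0:3 pp1:4 pp2:1
Op 5: write(P0, v0, 150). refcount(pp0)=3>1 -> COPY to pp3. 4 ppages; refcounts: pp0:2 pp1:4 pp2:1 pp3:1
Op 6: write(P0, v1, 192). refcount(pp1)=4>1 -> COPY to pp4. 5 ppages; refcounts: pp0:2 pp1:3 pp2:1 pp3:1 pp4:1
Op 7: read(P2, v1) -> 27. No state change.

yes yes yes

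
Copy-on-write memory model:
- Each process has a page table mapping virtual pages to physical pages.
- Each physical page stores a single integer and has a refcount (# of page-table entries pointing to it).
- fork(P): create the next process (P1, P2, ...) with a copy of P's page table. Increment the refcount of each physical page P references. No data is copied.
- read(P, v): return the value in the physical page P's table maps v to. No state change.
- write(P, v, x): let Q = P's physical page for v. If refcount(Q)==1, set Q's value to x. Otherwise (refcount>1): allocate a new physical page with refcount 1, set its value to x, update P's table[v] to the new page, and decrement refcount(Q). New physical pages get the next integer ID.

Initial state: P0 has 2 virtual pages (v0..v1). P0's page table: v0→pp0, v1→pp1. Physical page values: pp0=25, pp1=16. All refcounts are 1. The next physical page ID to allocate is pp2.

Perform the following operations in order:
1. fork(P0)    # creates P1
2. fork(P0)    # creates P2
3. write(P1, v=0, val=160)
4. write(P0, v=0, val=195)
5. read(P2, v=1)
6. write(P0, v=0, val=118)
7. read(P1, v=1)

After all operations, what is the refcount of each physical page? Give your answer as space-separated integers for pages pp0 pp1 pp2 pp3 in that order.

Op 1: fork(P0) -> P1. 2 ppages; refcounts: pp0:2 pp1:2
Op 2: fork(P0) -> P2. 2 ppages; refcounts: pp0:3 pp1:3
Op 3: write(P1, v0, 160). refcount(pp0)=3>1 -> COPY to pp2. 3 ppages; refcounts: pp0:2 pp1:3 pp2:1
Op 4: write(P0, v0, 195). refcount(pp0)=2>1 -> COPY to pp3. 4 ppages; refcounts: pp0:1 pp1:3 pp2:1 pp3:1
Op 5: read(P2, v1) -> 16. No state change.
Op 6: write(P0, v0, 118). refcount(pp3)=1 -> write in place. 4 ppages; refcounts: pp0:1 pp1:3 pp2:1 pp3:1
Op 7: read(P1, v1) -> 16. No state change.

Answer: 1 3 1 1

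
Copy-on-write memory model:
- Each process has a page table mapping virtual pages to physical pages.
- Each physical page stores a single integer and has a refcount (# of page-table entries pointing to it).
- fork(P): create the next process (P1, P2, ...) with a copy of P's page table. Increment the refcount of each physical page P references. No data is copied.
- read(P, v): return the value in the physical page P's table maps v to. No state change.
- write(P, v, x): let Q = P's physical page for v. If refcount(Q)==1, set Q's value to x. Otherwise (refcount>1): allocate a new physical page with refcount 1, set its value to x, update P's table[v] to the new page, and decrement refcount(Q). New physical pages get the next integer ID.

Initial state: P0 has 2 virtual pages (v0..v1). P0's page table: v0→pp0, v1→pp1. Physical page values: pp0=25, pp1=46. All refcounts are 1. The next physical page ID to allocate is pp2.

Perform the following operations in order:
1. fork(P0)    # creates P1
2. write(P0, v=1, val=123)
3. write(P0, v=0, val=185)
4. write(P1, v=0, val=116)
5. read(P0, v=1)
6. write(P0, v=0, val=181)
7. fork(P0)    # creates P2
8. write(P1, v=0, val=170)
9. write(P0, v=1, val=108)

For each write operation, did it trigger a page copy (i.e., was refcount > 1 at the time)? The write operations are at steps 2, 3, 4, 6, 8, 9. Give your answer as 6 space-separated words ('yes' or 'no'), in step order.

Op 1: fork(P0) -> P1. 2 ppages; refcounts: pp0:2 pp1:2
Op 2: write(P0, v1, 123). refcount(pp1)=2>1 -> COPY to pp2. 3 ppages; refcounts: pp0:2 pp1:1 pp2:1
Op 3: write(P0, v0, 185). refcount(pp0)=2>1 -> COPY to pp3. 4 ppages; refcounts: pp0:1 pp1:1 pp2:1 pp3:1
Op 4: write(P1, v0, 116). refcount(pp0)=1 -> write in place. 4 ppages; refcounts: pp0:1 pp1:1 pp2:1 pp3:1
Op 5: read(P0, v1) -> 123. No state change.
Op 6: write(P0, v0, 181). refcount(pp3)=1 -> write in place. 4 ppages; refcounts: pp0:1 pp1:1 pp2:1 pp3:1
Op 7: fork(P0) -> P2. 4 ppages; refcounts: pp0:1 pp1:1 pp2:2 pp3:2
Op 8: write(P1, v0, 170). refcount(pp0)=1 -> write in place. 4 ppages; refcounts: pp0:1 pp1:1 pp2:2 pp3:2
Op 9: write(P0, v1, 108). refcount(pp2)=2>1 -> COPY to pp4. 5 ppages; refcounts: pp0:1 pp1:1 pp2:1 pp3:2 pp4:1

yes yes no no no yes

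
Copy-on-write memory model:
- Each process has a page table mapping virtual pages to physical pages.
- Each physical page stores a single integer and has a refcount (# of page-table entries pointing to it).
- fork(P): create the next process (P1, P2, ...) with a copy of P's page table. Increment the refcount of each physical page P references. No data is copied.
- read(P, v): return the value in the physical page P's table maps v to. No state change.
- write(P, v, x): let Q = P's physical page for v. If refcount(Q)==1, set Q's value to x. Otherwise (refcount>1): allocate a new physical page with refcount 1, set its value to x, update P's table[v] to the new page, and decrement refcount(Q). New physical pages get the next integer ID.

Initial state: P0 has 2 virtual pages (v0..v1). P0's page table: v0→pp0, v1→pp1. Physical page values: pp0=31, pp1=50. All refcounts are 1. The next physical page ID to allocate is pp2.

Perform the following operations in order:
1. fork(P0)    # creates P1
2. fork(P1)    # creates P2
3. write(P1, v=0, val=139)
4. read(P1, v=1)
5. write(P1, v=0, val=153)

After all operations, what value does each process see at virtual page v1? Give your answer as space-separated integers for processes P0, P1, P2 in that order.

Answer: 50 50 50

Derivation:
Op 1: fork(P0) -> P1. 2 ppages; refcounts: pp0:2 pp1:2
Op 2: fork(P1) -> P2. 2 ppages; refcounts: pp0:3 pp1:3
Op 3: write(P1, v0, 139). refcount(pp0)=3>1 -> COPY to pp2. 3 ppages; refcounts: pp0:2 pp1:3 pp2:1
Op 4: read(P1, v1) -> 50. No state change.
Op 5: write(P1, v0, 153). refcount(pp2)=1 -> write in place. 3 ppages; refcounts: pp0:2 pp1:3 pp2:1
P0: v1 -> pp1 = 50
P1: v1 -> pp1 = 50
P2: v1 -> pp1 = 50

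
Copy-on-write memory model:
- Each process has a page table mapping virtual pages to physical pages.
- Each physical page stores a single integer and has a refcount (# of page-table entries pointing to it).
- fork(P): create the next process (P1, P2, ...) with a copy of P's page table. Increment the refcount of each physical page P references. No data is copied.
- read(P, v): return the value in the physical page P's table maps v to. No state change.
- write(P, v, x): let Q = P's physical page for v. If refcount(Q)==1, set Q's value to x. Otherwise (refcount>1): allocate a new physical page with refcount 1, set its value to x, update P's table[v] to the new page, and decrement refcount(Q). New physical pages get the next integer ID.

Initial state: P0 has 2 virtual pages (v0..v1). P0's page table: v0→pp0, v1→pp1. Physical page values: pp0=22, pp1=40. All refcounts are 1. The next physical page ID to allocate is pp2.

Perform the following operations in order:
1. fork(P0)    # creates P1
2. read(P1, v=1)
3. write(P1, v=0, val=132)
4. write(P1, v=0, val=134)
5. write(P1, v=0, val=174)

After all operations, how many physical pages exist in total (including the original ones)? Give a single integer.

Answer: 3

Derivation:
Op 1: fork(P0) -> P1. 2 ppages; refcounts: pp0:2 pp1:2
Op 2: read(P1, v1) -> 40. No state change.
Op 3: write(P1, v0, 132). refcount(pp0)=2>1 -> COPY to pp2. 3 ppages; refcounts: pp0:1 pp1:2 pp2:1
Op 4: write(P1, v0, 134). refcount(pp2)=1 -> write in place. 3 ppages; refcounts: pp0:1 pp1:2 pp2:1
Op 5: write(P1, v0, 174). refcount(pp2)=1 -> write in place. 3 ppages; refcounts: pp0:1 pp1:2 pp2:1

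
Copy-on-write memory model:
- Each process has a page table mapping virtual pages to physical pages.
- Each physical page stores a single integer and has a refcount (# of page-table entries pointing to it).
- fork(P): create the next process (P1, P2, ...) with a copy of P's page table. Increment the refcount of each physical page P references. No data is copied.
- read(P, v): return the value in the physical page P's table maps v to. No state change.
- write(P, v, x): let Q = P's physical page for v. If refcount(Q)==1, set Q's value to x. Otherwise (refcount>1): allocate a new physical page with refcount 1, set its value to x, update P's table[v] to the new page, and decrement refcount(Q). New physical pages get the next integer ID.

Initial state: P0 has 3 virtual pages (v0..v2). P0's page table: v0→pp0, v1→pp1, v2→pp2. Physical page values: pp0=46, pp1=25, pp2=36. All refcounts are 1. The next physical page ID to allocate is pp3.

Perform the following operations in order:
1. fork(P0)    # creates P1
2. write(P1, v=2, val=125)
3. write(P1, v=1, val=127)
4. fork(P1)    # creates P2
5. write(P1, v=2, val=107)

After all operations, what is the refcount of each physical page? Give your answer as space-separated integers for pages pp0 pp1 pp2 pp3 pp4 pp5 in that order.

Op 1: fork(P0) -> P1. 3 ppages; refcounts: pp0:2 pp1:2 pp2:2
Op 2: write(P1, v2, 125). refcount(pp2)=2>1 -> COPY to pp3. 4 ppages; refcounts: pp0:2 pp1:2 pp2:1 pp3:1
Op 3: write(P1, v1, 127). refcount(pp1)=2>1 -> COPY to pp4. 5 ppages; refcounts: pp0:2 pp1:1 pp2:1 pp3:1 pp4:1
Op 4: fork(P1) -> P2. 5 ppages; refcounts: pp0:3 pp1:1 pp2:1 pp3:2 pp4:2
Op 5: write(P1, v2, 107). refcount(pp3)=2>1 -> COPY to pp5. 6 ppages; refcounts: pp0:3 pp1:1 pp2:1 pp3:1 pp4:2 pp5:1

Answer: 3 1 1 1 2 1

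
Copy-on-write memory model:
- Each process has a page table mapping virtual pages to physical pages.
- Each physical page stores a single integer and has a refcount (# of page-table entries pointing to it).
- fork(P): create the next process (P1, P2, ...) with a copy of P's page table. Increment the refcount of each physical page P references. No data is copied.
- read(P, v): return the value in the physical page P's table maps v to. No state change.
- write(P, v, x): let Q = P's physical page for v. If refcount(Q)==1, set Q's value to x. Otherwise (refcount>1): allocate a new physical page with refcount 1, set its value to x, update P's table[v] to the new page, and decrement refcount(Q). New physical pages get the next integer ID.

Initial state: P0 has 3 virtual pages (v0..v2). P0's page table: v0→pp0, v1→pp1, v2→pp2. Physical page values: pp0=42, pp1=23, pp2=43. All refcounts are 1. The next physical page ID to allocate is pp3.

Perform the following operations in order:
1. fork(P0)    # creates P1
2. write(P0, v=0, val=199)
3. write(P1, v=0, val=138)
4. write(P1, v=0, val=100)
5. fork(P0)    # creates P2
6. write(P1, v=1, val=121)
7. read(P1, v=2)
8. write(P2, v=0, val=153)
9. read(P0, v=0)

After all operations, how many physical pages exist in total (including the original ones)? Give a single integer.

Op 1: fork(P0) -> P1. 3 ppages; refcounts: pp0:2 pp1:2 pp2:2
Op 2: write(P0, v0, 199). refcount(pp0)=2>1 -> COPY to pp3. 4 ppages; refcounts: pp0:1 pp1:2 pp2:2 pp3:1
Op 3: write(P1, v0, 138). refcount(pp0)=1 -> write in place. 4 ppages; refcounts: pp0:1 pp1:2 pp2:2 pp3:1
Op 4: write(P1, v0, 100). refcount(pp0)=1 -> write in place. 4 ppages; refcounts: pp0:1 pp1:2 pp2:2 pp3:1
Op 5: fork(P0) -> P2. 4 ppages; refcounts: pp0:1 pp1:3 pp2:3 pp3:2
Op 6: write(P1, v1, 121). refcount(pp1)=3>1 -> COPY to pp4. 5 ppages; refcounts: pp0:1 pp1:2 pp2:3 pp3:2 pp4:1
Op 7: read(P1, v2) -> 43. No state change.
Op 8: write(P2, v0, 153). refcount(pp3)=2>1 -> COPY to pp5. 6 ppages; refcounts: pp0:1 pp1:2 pp2:3 pp3:1 pp4:1 pp5:1
Op 9: read(P0, v0) -> 199. No state change.

Answer: 6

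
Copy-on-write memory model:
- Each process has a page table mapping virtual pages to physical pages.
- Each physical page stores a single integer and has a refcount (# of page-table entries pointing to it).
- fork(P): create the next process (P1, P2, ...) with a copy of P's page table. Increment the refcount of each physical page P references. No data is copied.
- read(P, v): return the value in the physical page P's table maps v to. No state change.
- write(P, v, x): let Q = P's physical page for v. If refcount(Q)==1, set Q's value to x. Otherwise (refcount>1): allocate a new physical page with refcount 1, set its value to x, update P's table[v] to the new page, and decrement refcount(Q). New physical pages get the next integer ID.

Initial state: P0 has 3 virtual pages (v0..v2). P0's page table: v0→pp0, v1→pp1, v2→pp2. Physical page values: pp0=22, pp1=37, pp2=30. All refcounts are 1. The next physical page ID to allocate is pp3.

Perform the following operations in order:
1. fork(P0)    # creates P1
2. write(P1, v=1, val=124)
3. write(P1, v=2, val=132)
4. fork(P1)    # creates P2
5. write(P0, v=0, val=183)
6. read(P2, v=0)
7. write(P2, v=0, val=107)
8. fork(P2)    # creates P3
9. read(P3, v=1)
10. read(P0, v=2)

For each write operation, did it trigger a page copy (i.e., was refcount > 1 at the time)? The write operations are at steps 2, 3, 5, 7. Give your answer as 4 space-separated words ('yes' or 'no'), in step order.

Op 1: fork(P0) -> P1. 3 ppages; refcounts: pp0:2 pp1:2 pp2:2
Op 2: write(P1, v1, 124). refcount(pp1)=2>1 -> COPY to pp3. 4 ppages; refcounts: pp0:2 pp1:1 pp2:2 pp3:1
Op 3: write(P1, v2, 132). refcount(pp2)=2>1 -> COPY to pp4. 5 ppages; refcounts: pp0:2 pp1:1 pp2:1 pp3:1 pp4:1
Op 4: fork(P1) -> P2. 5 ppages; refcounts: pp0:3 pp1:1 pp2:1 pp3:2 pp4:2
Op 5: write(P0, v0, 183). refcount(pp0)=3>1 -> COPY to pp5. 6 ppages; refcounts: pp0:2 pp1:1 pp2:1 pp3:2 pp4:2 pp5:1
Op 6: read(P2, v0) -> 22. No state change.
Op 7: write(P2, v0, 107). refcount(pp0)=2>1 -> COPY to pp6. 7 ppages; refcounts: pp0:1 pp1:1 pp2:1 pp3:2 pp4:2 pp5:1 pp6:1
Op 8: fork(P2) -> P3. 7 ppages; refcounts: pp0:1 pp1:1 pp2:1 pp3:3 pp4:3 pp5:1 pp6:2
Op 9: read(P3, v1) -> 124. No state change.
Op 10: read(P0, v2) -> 30. No state change.

yes yes yes yes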